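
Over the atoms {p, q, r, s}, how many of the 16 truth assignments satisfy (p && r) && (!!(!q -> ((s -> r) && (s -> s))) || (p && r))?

4

Initial set: {((p && r) && (!!(!q -> ((s -> r) && (s -> s))) || (p && r)))}.
((p && r) && (!!(!q -> ((s -> r) && (s -> s))) || (p && r))): α-rule — add (p && r), (!!(!q -> ((s -> r) && (s -> s))) || (p && r)).
(p && r): α-rule — add p, r.
(!!(!q -> ((s -> r) && (s -> s))) || (p && r)): β-rule — branch into !!(!q -> ((s -> r) && (s -> s)))  //  (p && r).
  branch 1 (add !!(!q -> ((s -> r) && (s -> s)))):
    !!(!q -> ((s -> r) && (s -> s))): drop double negation, giving (!q -> ((s -> r) && (s -> s))).
    (!q -> ((s -> r) && (s -> s))): β-rule — branch into !!q  //  ((s -> r) && (s -> s)).
      branch 1.1 (add !!q):
        ○ open, literals {p=true, q=true, r=true}.
      branch 1.2 (add ((s -> r) && (s -> s))):
        ((s -> r) && (s -> s)): α-rule — add (s -> r), (s -> s).
        (s -> r): β-rule — branch into !s  //  r.
          branch 1.2.1 (add !s):
            (s -> s): β-rule — branch into !s  //  s.
              branch 1.2.1.1 (add !s):
                ○ open, literals {p=true, r=true, s=false}.
              branch 1.2.1.2 (add s):
                × closes — contains both s and !s.
          branch 1.2.2 (add r):
            (s -> s): β-rule — branch into !s  //  s.
              branch 1.2.2.1 (add !s):
                ○ open, literals {p=true, r=true, s=false}.
              branch 1.2.2.2 (add s):
                ○ open, literals {p=true, r=true, s=true}.
  branch 2 (add (p && r)):
    (p && r): α-rule — add p, r.
    ○ open, literals {p=true, r=true}.
1 branch closed, 5 open.
Each open branch fixes some atoms; the unmentioned ones are free. Counting distinct full assignments: branch {p=true, q=true, r=true} (s) contributes 2 new; branch {p=true, r=true, s=false} (q) contributes 1 new; branch {p=true, r=true, s=false} (q) contributes 0 new; branch {p=true, r=true, s=true} (q) contributes 1 new; branch {p=true, r=true} (q, s) contributes 0 new. Total: 4.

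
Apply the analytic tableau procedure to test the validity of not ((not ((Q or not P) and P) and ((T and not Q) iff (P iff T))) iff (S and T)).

Not valid

Assume the negation and expand:
Initial set: {F not ((not ((Q or not P) and P) and ((T and not Q) iff (P iff T))) iff (S and T))}.
F not ((not ((Q or not P) and P) and ((T and not Q) iff (P iff T))) iff (S and T)): β-rule — branch into T (not ((Q or not P) and P) and ((T and not Q) iff (P iff T))), T (S and T)  //  F (not ((Q or not P) and P) and ((T and not Q) iff (P iff T))), F (S and T).
  branch 1 (add T (not ((Q or not P) and P) and ((T and not Q) iff (P iff T))), T (S and T)):
    T (not ((Q or not P) and P) and ((T and not Q) iff (P iff T))): α-rule — add T not ((Q or not P) and P), T ((T and not Q) iff (P iff T)).
    T (S and T): α-rule — add T S, T T.
    T not ((Q or not P) and P): β-rule — branch into F (Q or not P)  //  F P.
      branch 1.1 (add F (Q or not P)):
        F (Q or not P): α-rule — add F Q, F not P.
        T ((T and not Q) iff (P iff T)): β-rule — branch into T (T and not Q), T (P iff T)  //  F (T and not Q), F (P iff T).
          branch 1.1.1 (add T (T and not Q), T (P iff T)):
            T (T and not Q): α-rule — add T T, T not Q.
            T (P iff T): β-rule — branch into T P, T T  //  F P, F T.
              branch 1.1.1.1 (add T P, T T):
                ○ open, literals {P=1, Q=0, S=1, T=1}.
              branch 1.1.1.2 (add F P, F T):
                × closes — contains both P and not P.
          branch 1.1.2 (add F (T and not Q), F (P iff T)):
            F (T and not Q): β-rule — branch into F T  //  F not Q.
              branch 1.1.2.1 (add F T):
                × closes — contains both T and not T.
              branch 1.1.2.2 (add F not Q):
                × closes — contains both Q and not Q.
      branch 1.2 (add F P):
        T ((T and not Q) iff (P iff T)): β-rule — branch into T (T and not Q), T (P iff T)  //  F (T and not Q), F (P iff T).
          branch 1.2.1 (add T (T and not Q), T (P iff T)):
            T (T and not Q): α-rule — add T T, T not Q.
            T (P iff T): β-rule — branch into T P, T T  //  F P, F T.
              branch 1.2.1.1 (add T P, T T):
                × closes — contains both P and not P.
              branch 1.2.1.2 (add F P, F T):
                × closes — contains both T and not T.
          branch 1.2.2 (add F (T and not Q), F (P iff T)):
            F (T and not Q): β-rule — branch into F T  //  F not Q.
              branch 1.2.2.1 (add F T):
                × closes — contains both T and not T.
              branch 1.2.2.2 (add F not Q):
                F (P iff T): β-rule — branch into T P, F T  //  F P, T T.
                  branch 1.2.2.2.1 (add T P, F T):
                    × closes — contains both P and not P.
                  branch 1.2.2.2.2 (add F P, T T):
                    ○ open, literals {P=0, Q=1, S=1, T=1}.
  branch 2 (add F (not ((Q or not P) and P) and ((T and not Q) iff (P iff T))), F (S and T)):
    F (not ((Q or not P) and P) and ((T and not Q) iff (P iff T))): β-rule — branch into F not ((Q or not P) and P)  //  F ((T and not Q) iff (P iff T)).
      branch 2.1 (add F not ((Q or not P) and P)):
        F not ((Q or not P) and P): α-rule — add T (Q or not P), T P.
        F (S and T): β-rule — branch into F S  //  F T.
          branch 2.1.1 (add F S):
            T (Q or not P): β-rule — branch into T Q  //  T not P.
              branch 2.1.1.1 (add T Q):
                ○ open, literals {P=1, Q=1, S=0}.
              branch 2.1.1.2 (add T not P):
                × closes — contains both P and not P.
          branch 2.1.2 (add F T):
            T (Q or not P): β-rule — branch into T Q  //  T not P.
              branch 2.1.2.1 (add T Q):
                ○ open, literals {P=1, Q=1, T=0}.
              branch 2.1.2.2 (add T not P):
                × closes — contains both P and not P.
      branch 2.2 (add F ((T and not Q) iff (P iff T))):
        F (S and T): β-rule — branch into F S  //  F T.
          branch 2.2.1 (add F S):
            F ((T and not Q) iff (P iff T)): β-rule — branch into T (T and not Q), F (P iff T)  //  F (T and not Q), T (P iff T).
              branch 2.2.1.1 (add T (T and not Q), F (P iff T)):
                T (T and not Q): α-rule — add T T, T not Q.
                F (P iff T): β-rule — branch into T P, F T  //  F P, T T.
                  branch 2.2.1.1.1 (add T P, F T):
                    × closes — contains both T and not T.
                  branch 2.2.1.1.2 (add F P, T T):
                    ○ open, literals {P=0, Q=0, S=0, T=1}.
              branch 2.2.1.2 (add F (T and not Q), T (P iff T)):
                F (T and not Q): β-rule — branch into F T  //  F not Q.
                  branch 2.2.1.2.1 (add F T):
                    T (P iff T): β-rule — branch into T P, T T  //  F P, F T.
                      branch 2.2.1.2.1.1 (add T P, T T):
                        × closes — contains both T and not T.
                      branch 2.2.1.2.1.2 (add F P, F T):
                        ○ open, literals {P=0, S=0, T=0}.
                  branch 2.2.1.2.2 (add F not Q):
                    T (P iff T): β-rule — branch into T P, T T  //  F P, F T.
                      branch 2.2.1.2.2.1 (add T P, T T):
                        ○ open, literals {P=1, Q=1, S=0, T=1}.
                      branch 2.2.1.2.2.2 (add F P, F T):
                        ○ open, literals {P=0, Q=1, S=0, T=0}.
          branch 2.2.2 (add F T):
            F ((T and not Q) iff (P iff T)): β-rule — branch into T (T and not Q), F (P iff T)  //  F (T and not Q), T (P iff T).
              branch 2.2.2.1 (add T (T and not Q), F (P iff T)):
                T (T and not Q): α-rule — add T T, T not Q.
                × closes — contains both T and not T.
              branch 2.2.2.2 (add F (T and not Q), T (P iff T)):
                F (T and not Q): β-rule — branch into F T  //  F not Q.
                  branch 2.2.2.2.1 (add F T):
                    T (P iff T): β-rule — branch into T P, T T  //  F P, F T.
                      branch 2.2.2.2.1.1 (add T P, T T):
                        × closes — contains both T and not T.
                      branch 2.2.2.2.1.2 (add F P, F T):
                        ○ open, literals {P=0, T=0}.
                  branch 2.2.2.2.2 (add F not Q):
                    T (P iff T): β-rule — branch into T P, T T  //  F P, F T.
                      branch 2.2.2.2.2.1 (add T P, T T):
                        × closes — contains both T and not T.
                      branch 2.2.2.2.2.2 (add F P, F T):
                        ○ open, literals {P=0, Q=1, T=0}.
14 branches closed, 10 open.
An open branch gives a countermodel: P=1, Q=0, S=1, T=1 (unmentioned atoms arbitrary); under it the original formula is false.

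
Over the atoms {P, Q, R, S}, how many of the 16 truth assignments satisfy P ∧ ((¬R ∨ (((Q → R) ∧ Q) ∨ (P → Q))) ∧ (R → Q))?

Initial set: {(P ∧ ((¬R ∨ (((Q → R) ∧ Q) ∨ (P → Q))) ∧ (R → Q)))}.
(P ∧ ((¬R ∨ (((Q → R) ∧ Q) ∨ (P → Q))) ∧ (R → Q))): α-rule — add P, ((¬R ∨ (((Q → R) ∧ Q) ∨ (P → Q))) ∧ (R → Q)).
((¬R ∨ (((Q → R) ∧ Q) ∨ (P → Q))) ∧ (R → Q)): α-rule — add (¬R ∨ (((Q → R) ∧ Q) ∨ (P → Q))), (R → Q).
(¬R ∨ (((Q → R) ∧ Q) ∨ (P → Q))): β-rule — branch into ¬R  //  (((Q → R) ∧ Q) ∨ (P → Q)).
  branch 1 (add ¬R):
    (R → Q): β-rule — branch into ¬R  //  Q.
      branch 1.1 (add ¬R):
        ○ open, literals {P=true, R=false}.
      branch 1.2 (add Q):
        ○ open, literals {P=true, Q=true, R=false}.
  branch 2 (add (((Q → R) ∧ Q) ∨ (P → Q))):
    (R → Q): β-rule — branch into ¬R  //  Q.
      branch 2.1 (add ¬R):
        (((Q → R) ∧ Q) ∨ (P → Q)): β-rule — branch into ((Q → R) ∧ Q)  //  (P → Q).
          branch 2.1.1 (add ((Q → R) ∧ Q)):
            ((Q → R) ∧ Q): α-rule — add (Q → R), Q.
            (Q → R): β-rule — branch into ¬Q  //  R.
              branch 2.1.1.1 (add ¬Q):
                × closes — contains both Q and ¬Q.
              branch 2.1.1.2 (add R):
                × closes — contains both R and ¬R.
          branch 2.1.2 (add (P → Q)):
            (P → Q): β-rule — branch into ¬P  //  Q.
              branch 2.1.2.1 (add ¬P):
                × closes — contains both P and ¬P.
              branch 2.1.2.2 (add Q):
                ○ open, literals {P=true, Q=true, R=false}.
      branch 2.2 (add Q):
        (((Q → R) ∧ Q) ∨ (P → Q)): β-rule — branch into ((Q → R) ∧ Q)  //  (P → Q).
          branch 2.2.1 (add ((Q → R) ∧ Q)):
            ((Q → R) ∧ Q): α-rule — add (Q → R), Q.
            (Q → R): β-rule — branch into ¬Q  //  R.
              branch 2.2.1.1 (add ¬Q):
                × closes — contains both Q and ¬Q.
              branch 2.2.1.2 (add R):
                ○ open, literals {P=true, Q=true, R=true}.
          branch 2.2.2 (add (P → Q)):
            (P → Q): β-rule — branch into ¬P  //  Q.
              branch 2.2.2.1 (add ¬P):
                × closes — contains both P and ¬P.
              branch 2.2.2.2 (add Q):
                ○ open, literals {P=true, Q=true}.
5 branches closed, 5 open.
Each open branch fixes some atoms; the unmentioned ones are free. Counting distinct full assignments: branch {P=true, R=false} (Q, S) contributes 4 new; branch {P=true, Q=true, R=false} (S) contributes 0 new; branch {P=true, Q=true, R=false} (S) contributes 0 new; branch {P=true, Q=true, R=true} (S) contributes 2 new; branch {P=true, Q=true} (R, S) contributes 0 new. Total: 6.

6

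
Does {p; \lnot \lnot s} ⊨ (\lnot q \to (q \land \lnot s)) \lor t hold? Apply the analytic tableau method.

Initial set: {p; \lnot \lnot s; \lnot ((\lnot q \to (q \land \lnot s)) \lor t)}.
\lnot \lnot s: drop double negation, giving s.
\lnot ((\lnot q \to (q \land \lnot s)) \lor t): α-rule — add \lnot (\lnot q \to (q \land \lnot s)), \lnot t.
\lnot (\lnot q \to (q \land \lnot s)): α-rule — add \lnot q, \lnot (q \land \lnot s).
\lnot (q \land \lnot s): β-rule — branch into \lnot q  //  \lnot \lnot s.
  branch 1 (add \lnot q):
    ○ open, literals {p=true, q=false, s=true, t=false}.
  branch 2 (add \lnot \lnot s):
    ○ open, literals {p=true, q=false, s=true, t=false}.
0 branches closed, 2 open.
An open branch gives a countermodel: p=true, q=false, s=true, t=false (unmentioned atoms arbitrary); the premises hold there but the conclusion fails.

No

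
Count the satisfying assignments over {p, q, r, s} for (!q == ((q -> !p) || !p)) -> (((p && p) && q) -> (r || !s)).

15

Initial set: {((!q == ((q -> !p) || !p)) -> (((p && p) && q) -> (r || !s)))}.
((!q == ((q -> !p) || !p)) -> (((p && p) && q) -> (r || !s))): β-rule — branch into !(!q == ((q -> !p) || !p))  //  (((p && p) && q) -> (r || !s)).
  branch 1 (add !(!q == ((q -> !p) || !p))):
    !(!q == ((q -> !p) || !p)): β-rule — branch into !q, !((q -> !p) || !p)  //  !!q, ((q -> !p) || !p).
      branch 1.1 (add !q, !((q -> !p) || !p)):
        !((q -> !p) || !p): α-rule — add !(q -> !p), !!p.
        !(q -> !p): α-rule — add q, !!p.
        × closes — contains both q and !q.
      branch 1.2 (add !!q, ((q -> !p) || !p)):
        ((q -> !p) || !p): β-rule — branch into (q -> !p)  //  !p.
          branch 1.2.1 (add (q -> !p)):
            (q -> !p): β-rule — branch into !q  //  !p.
              branch 1.2.1.1 (add !q):
                × closes — contains both q and !q.
              branch 1.2.1.2 (add !p):
                ○ open, literals {p=F, q=T}.
          branch 1.2.2 (add !p):
            ○ open, literals {p=F, q=T}.
  branch 2 (add (((p && p) && q) -> (r || !s))):
    (((p && p) && q) -> (r || !s)): β-rule — branch into !((p && p) && q)  //  (r || !s).
      branch 2.1 (add !((p && p) && q)):
        !((p && p) && q): β-rule — branch into !(p && p)  //  !q.
          branch 2.1.1 (add !(p && p)):
            !(p && p): β-rule — branch into !p  //  !p.
              branch 2.1.1.1 (add !p):
                ○ open, literals {p=F}.
              branch 2.1.1.2 (add !p):
                ○ open, literals {p=F}.
          branch 2.1.2 (add !q):
            ○ open, literals {q=F}.
      branch 2.2 (add (r || !s)):
        (r || !s): β-rule — branch into r  //  !s.
          branch 2.2.1 (add r):
            ○ open, literals {r=T}.
          branch 2.2.2 (add !s):
            ○ open, literals {s=F}.
2 branches closed, 7 open.
Each open branch fixes some atoms; the unmentioned ones are free. Counting distinct full assignments: branch {p=F, q=T} (r, s) contributes 4 new; branch {p=F, q=T} (r, s) contributes 0 new; branch {p=F} (q, r, s) contributes 4 new; branch {p=F} (q, r, s) contributes 0 new; branch {q=F} (p, r, s) contributes 4 new; branch {r=T} (p, q, s) contributes 2 new; branch {s=F} (p, q, r) contributes 1 new. Total: 15.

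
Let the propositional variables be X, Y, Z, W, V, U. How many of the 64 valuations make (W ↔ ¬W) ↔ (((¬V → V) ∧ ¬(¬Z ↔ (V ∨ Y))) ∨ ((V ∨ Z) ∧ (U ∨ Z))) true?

24

Initial set: {((W ↔ ¬W) ↔ (((¬V → V) ∧ ¬(¬Z ↔ (V ∨ Y))) ∨ ((V ∨ Z) ∧ (U ∨ Z))))}.
((W ↔ ¬W) ↔ (((¬V → V) ∧ ¬(¬Z ↔ (V ∨ Y))) ∨ ((V ∨ Z) ∧ (U ∨ Z)))): β-rule — branch into (W ↔ ¬W), (((¬V → V) ∧ ¬(¬Z ↔ (V ∨ Y))) ∨ ((V ∨ Z) ∧ (U ∨ Z)))  //  ¬(W ↔ ¬W), ¬(((¬V → V) ∧ ¬(¬Z ↔ (V ∨ Y))) ∨ ((V ∨ Z) ∧ (U ∨ Z))).
  branch 1 (add (W ↔ ¬W), (((¬V → V) ∧ ¬(¬Z ↔ (V ∨ Y))) ∨ ((V ∨ Z) ∧ (U ∨ Z)))):
    (W ↔ ¬W): β-rule — branch into W, ¬W  //  ¬W, ¬¬W.
      branch 1.1 (add W, ¬W):
        × closes — contains both W and ¬W.
      branch 1.2 (add ¬W, ¬¬W):
        × closes — contains both W and ¬W.
  branch 2 (add ¬(W ↔ ¬W), ¬(((¬V → V) ∧ ¬(¬Z ↔ (V ∨ Y))) ∨ ((V ∨ Z) ∧ (U ∨ Z)))):
    ¬(((¬V → V) ∧ ¬(¬Z ↔ (V ∨ Y))) ∨ ((V ∨ Z) ∧ (U ∨ Z))): α-rule — add ¬((¬V → V) ∧ ¬(¬Z ↔ (V ∨ Y))), ¬((V ∨ Z) ∧ (U ∨ Z)).
    ¬(W ↔ ¬W): β-rule — branch into W, ¬¬W  //  ¬W, ¬W.
      branch 2.1 (add W, ¬¬W):
        ¬((¬V → V) ∧ ¬(¬Z ↔ (V ∨ Y))): β-rule — branch into ¬(¬V → V)  //  ¬¬(¬Z ↔ (V ∨ Y)).
          branch 2.1.1 (add ¬(¬V → V)):
            ¬(¬V → V): α-rule — add ¬V, ¬V.
            ¬((V ∨ Z) ∧ (U ∨ Z)): β-rule — branch into ¬(V ∨ Z)  //  ¬(U ∨ Z).
              branch 2.1.1.1 (add ¬(V ∨ Z)):
                ¬(V ∨ Z): α-rule — add ¬V, ¬Z.
                ○ open, literals {V=false, W=true, Z=false}.
              branch 2.1.1.2 (add ¬(U ∨ Z)):
                ¬(U ∨ Z): α-rule — add ¬U, ¬Z.
                ○ open, literals {U=false, V=false, W=true, Z=false}.
          branch 2.1.2 (add ¬¬(¬Z ↔ (V ∨ Y))):
            ¬((V ∨ Z) ∧ (U ∨ Z)): β-rule — branch into ¬(V ∨ Z)  //  ¬(U ∨ Z).
              branch 2.1.2.1 (add ¬(V ∨ Z)):
                ¬(V ∨ Z): α-rule — add ¬V, ¬Z.
                ¬¬(¬Z ↔ (V ∨ Y)): β-rule — branch into ¬Z, (V ∨ Y)  //  ¬¬Z, ¬(V ∨ Y).
                  branch 2.1.2.1.1 (add ¬Z, (V ∨ Y)):
                    (V ∨ Y): β-rule — branch into V  //  Y.
                      branch 2.1.2.1.1.1 (add V):
                        × closes — contains both V and ¬V.
                      branch 2.1.2.1.1.2 (add Y):
                        ○ open, literals {V=false, W=true, Y=true, Z=false}.
                  branch 2.1.2.1.2 (add ¬¬Z, ¬(V ∨ Y)):
                    × closes — contains both Z and ¬Z.
              branch 2.1.2.2 (add ¬(U ∨ Z)):
                ¬(U ∨ Z): α-rule — add ¬U, ¬Z.
                ¬¬(¬Z ↔ (V ∨ Y)): β-rule — branch into ¬Z, (V ∨ Y)  //  ¬¬Z, ¬(V ∨ Y).
                  branch 2.1.2.2.1 (add ¬Z, (V ∨ Y)):
                    (V ∨ Y): β-rule — branch into V  //  Y.
                      branch 2.1.2.2.1.1 (add V):
                        ○ open, literals {U=false, V=true, W=true, Z=false}.
                      branch 2.1.2.2.1.2 (add Y):
                        ○ open, literals {U=false, W=true, Y=true, Z=false}.
                  branch 2.1.2.2.2 (add ¬¬Z, ¬(V ∨ Y)):
                    × closes — contains both Z and ¬Z.
      branch 2.2 (add ¬W, ¬W):
        ¬((¬V → V) ∧ ¬(¬Z ↔ (V ∨ Y))): β-rule — branch into ¬(¬V → V)  //  ¬¬(¬Z ↔ (V ∨ Y)).
          branch 2.2.1 (add ¬(¬V → V)):
            ¬(¬V → V): α-rule — add ¬V, ¬V.
            ¬((V ∨ Z) ∧ (U ∨ Z)): β-rule — branch into ¬(V ∨ Z)  //  ¬(U ∨ Z).
              branch 2.2.1.1 (add ¬(V ∨ Z)):
                ¬(V ∨ Z): α-rule — add ¬V, ¬Z.
                ○ open, literals {V=false, W=false, Z=false}.
              branch 2.2.1.2 (add ¬(U ∨ Z)):
                ¬(U ∨ Z): α-rule — add ¬U, ¬Z.
                ○ open, literals {U=false, V=false, W=false, Z=false}.
          branch 2.2.2 (add ¬¬(¬Z ↔ (V ∨ Y))):
            ¬((V ∨ Z) ∧ (U ∨ Z)): β-rule — branch into ¬(V ∨ Z)  //  ¬(U ∨ Z).
              branch 2.2.2.1 (add ¬(V ∨ Z)):
                ¬(V ∨ Z): α-rule — add ¬V, ¬Z.
                ¬¬(¬Z ↔ (V ∨ Y)): β-rule — branch into ¬Z, (V ∨ Y)  //  ¬¬Z, ¬(V ∨ Y).
                  branch 2.2.2.1.1 (add ¬Z, (V ∨ Y)):
                    (V ∨ Y): β-rule — branch into V  //  Y.
                      branch 2.2.2.1.1.1 (add V):
                        × closes — contains both V and ¬V.
                      branch 2.2.2.1.1.2 (add Y):
                        ○ open, literals {V=false, W=false, Y=true, Z=false}.
                  branch 2.2.2.1.2 (add ¬¬Z, ¬(V ∨ Y)):
                    × closes — contains both Z and ¬Z.
              branch 2.2.2.2 (add ¬(U ∨ Z)):
                ¬(U ∨ Z): α-rule — add ¬U, ¬Z.
                ¬¬(¬Z ↔ (V ∨ Y)): β-rule — branch into ¬Z, (V ∨ Y)  //  ¬¬Z, ¬(V ∨ Y).
                  branch 2.2.2.2.1 (add ¬Z, (V ∨ Y)):
                    (V ∨ Y): β-rule — branch into V  //  Y.
                      branch 2.2.2.2.1.1 (add V):
                        ○ open, literals {U=false, V=true, W=false, Z=false}.
                      branch 2.2.2.2.1.2 (add Y):
                        ○ open, literals {U=false, W=false, Y=true, Z=false}.
                  branch 2.2.2.2.2 (add ¬¬Z, ¬(V ∨ Y)):
                    × closes — contains both Z and ¬Z.
8 branches closed, 10 open.
Each open branch fixes some atoms; the unmentioned ones are free. Counting distinct full assignments: branch {V=false, W=true, Z=false} (X, Y, U) contributes 8 new; branch {U=false, V=false, W=true, Z=false} (X, Y) contributes 0 new; branch {V=false, W=true, Y=true, Z=false} (X, U) contributes 0 new; branch {U=false, V=true, W=true, Z=false} (X, Y) contributes 4 new; branch {U=false, W=true, Y=true, Z=false} (X, V) contributes 0 new; branch {V=false, W=false, Z=false} (X, Y, U) contributes 8 new; branch {U=false, V=false, W=false, Z=false} (X, Y) contributes 0 new; branch {V=false, W=false, Y=true, Z=false} (X, U) contributes 0 new; branch {U=false, V=true, W=false, Z=false} (X, Y) contributes 4 new; branch {U=false, W=false, Y=true, Z=false} (X, V) contributes 0 new. Total: 24.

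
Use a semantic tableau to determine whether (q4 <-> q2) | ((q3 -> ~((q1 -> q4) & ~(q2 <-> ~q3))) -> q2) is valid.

Assume the negation and expand:
Initial set: {~((q4 <-> q2) | ((q3 -> ~((q1 -> q4) & ~(q2 <-> ~q3))) -> q2))}.
~((q4 <-> q2) | ((q3 -> ~((q1 -> q4) & ~(q2 <-> ~q3))) -> q2)): α-rule — add ~(q4 <-> q2), ~((q3 -> ~((q1 -> q4) & ~(q2 <-> ~q3))) -> q2).
~((q3 -> ~((q1 -> q4) & ~(q2 <-> ~q3))) -> q2): α-rule — add (q3 -> ~((q1 -> q4) & ~(q2 <-> ~q3))), ~q2.
~(q4 <-> q2): β-rule — branch into q4, ~q2  //  ~q4, q2.
  branch 1 (add q4, ~q2):
    (q3 -> ~((q1 -> q4) & ~(q2 <-> ~q3))): β-rule — branch into ~q3  //  ~((q1 -> q4) & ~(q2 <-> ~q3)).
      branch 1.1 (add ~q3):
        ○ open, literals {q2=false, q3=false, q4=true}.
      branch 1.2 (add ~((q1 -> q4) & ~(q2 <-> ~q3))):
        ~((q1 -> q4) & ~(q2 <-> ~q3)): β-rule — branch into ~(q1 -> q4)  //  ~~(q2 <-> ~q3).
          branch 1.2.1 (add ~(q1 -> q4)):
            ~(q1 -> q4): α-rule — add q1, ~q4.
            × closes — contains both q4 and ~q4.
          branch 1.2.2 (add ~~(q2 <-> ~q3)):
            ~~(q2 <-> ~q3): β-rule — branch into q2, ~q3  //  ~q2, ~~q3.
              branch 1.2.2.1 (add q2, ~q3):
                × closes — contains both q2 and ~q2.
              branch 1.2.2.2 (add ~q2, ~~q3):
                ○ open, literals {q2=false, q3=true, q4=true}.
  branch 2 (add ~q4, q2):
    × closes — contains both q2 and ~q2.
3 branches closed, 2 open.
An open branch gives a countermodel: q2=false, q3=false, q4=true (unmentioned atoms arbitrary); under it the original formula is false.

Not valid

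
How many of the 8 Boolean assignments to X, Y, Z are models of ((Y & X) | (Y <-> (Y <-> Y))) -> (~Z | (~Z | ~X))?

Initial set: {(((Y & X) | (Y <-> (Y <-> Y))) -> (~Z | (~Z | ~X)))}.
(((Y & X) | (Y <-> (Y <-> Y))) -> (~Z | (~Z | ~X))): β-rule — branch into ~((Y & X) | (Y <-> (Y <-> Y)))  //  (~Z | (~Z | ~X)).
  branch 1 (add ~((Y & X) | (Y <-> (Y <-> Y)))):
    ~((Y & X) | (Y <-> (Y <-> Y))): α-rule — add ~(Y & X), ~(Y <-> (Y <-> Y)).
    ~(Y & X): β-rule — branch into ~Y  //  ~X.
      branch 1.1 (add ~Y):
        ~(Y <-> (Y <-> Y)): β-rule — branch into Y, ~(Y <-> Y)  //  ~Y, (Y <-> Y).
          branch 1.1.1 (add Y, ~(Y <-> Y)):
            × closes — contains both Y and ~Y.
          branch 1.1.2 (add ~Y, (Y <-> Y)):
            (Y <-> Y): β-rule — branch into Y, Y  //  ~Y, ~Y.
              branch 1.1.2.1 (add Y, Y):
                × closes — contains both Y and ~Y.
              branch 1.1.2.2 (add ~Y, ~Y):
                ○ open, literals {Y=F}.
      branch 1.2 (add ~X):
        ~(Y <-> (Y <-> Y)): β-rule — branch into Y, ~(Y <-> Y)  //  ~Y, (Y <-> Y).
          branch 1.2.1 (add Y, ~(Y <-> Y)):
            ~(Y <-> Y): β-rule — branch into Y, ~Y  //  ~Y, Y.
              branch 1.2.1.1 (add Y, ~Y):
                × closes — contains both Y and ~Y.
              branch 1.2.1.2 (add ~Y, Y):
                × closes — contains both Y and ~Y.
          branch 1.2.2 (add ~Y, (Y <-> Y)):
            (Y <-> Y): β-rule — branch into Y, Y  //  ~Y, ~Y.
              branch 1.2.2.1 (add Y, Y):
                × closes — contains both Y and ~Y.
              branch 1.2.2.2 (add ~Y, ~Y):
                ○ open, literals {X=F, Y=F}.
  branch 2 (add (~Z | (~Z | ~X))):
    (~Z | (~Z | ~X)): β-rule — branch into ~Z  //  (~Z | ~X).
      branch 2.1 (add ~Z):
        ○ open, literals {Z=F}.
      branch 2.2 (add (~Z | ~X)):
        (~Z | ~X): β-rule — branch into ~Z  //  ~X.
          branch 2.2.1 (add ~Z):
            ○ open, literals {Z=F}.
          branch 2.2.2 (add ~X):
            ○ open, literals {X=F}.
5 branches closed, 5 open.
Each open branch fixes some atoms; the unmentioned ones are free. Counting distinct full assignments: branch {Y=F} (X, Z) contributes 4 new; branch {X=F, Y=F} (Z) contributes 0 new; branch {Z=F} (X, Y) contributes 2 new; branch {Z=F} (X, Y) contributes 0 new; branch {X=F} (Y, Z) contributes 1 new. Total: 7.

7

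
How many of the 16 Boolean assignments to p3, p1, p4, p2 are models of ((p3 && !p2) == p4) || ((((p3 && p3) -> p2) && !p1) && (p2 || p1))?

10

Initial set: {(((p3 && !p2) == p4) || ((((p3 && p3) -> p2) && !p1) && (p2 || p1)))}.
(((p3 && !p2) == p4) || ((((p3 && p3) -> p2) && !p1) && (p2 || p1))): β-rule — branch into ((p3 && !p2) == p4)  //  ((((p3 && p3) -> p2) && !p1) && (p2 || p1)).
  branch 1 (add ((p3 && !p2) == p4)):
    ((p3 && !p2) == p4): β-rule — branch into (p3 && !p2), p4  //  !(p3 && !p2), !p4.
      branch 1.1 (add (p3 && !p2), p4):
        (p3 && !p2): α-rule — add p3, !p2.
        ○ open, literals {p2=0, p3=1, p4=1}.
      branch 1.2 (add !(p3 && !p2), !p4):
        !(p3 && !p2): β-rule — branch into !p3  //  !!p2.
          branch 1.2.1 (add !p3):
            ○ open, literals {p3=0, p4=0}.
          branch 1.2.2 (add !!p2):
            ○ open, literals {p2=1, p4=0}.
  branch 2 (add ((((p3 && p3) -> p2) && !p1) && (p2 || p1))):
    ((((p3 && p3) -> p2) && !p1) && (p2 || p1)): α-rule — add (((p3 && p3) -> p2) && !p1), (p2 || p1).
    (((p3 && p3) -> p2) && !p1): α-rule — add ((p3 && p3) -> p2), !p1.
    (p2 || p1): β-rule — branch into p2  //  p1.
      branch 2.1 (add p2):
        ((p3 && p3) -> p2): β-rule — branch into !(p3 && p3)  //  p2.
          branch 2.1.1 (add !(p3 && p3)):
            !(p3 && p3): β-rule — branch into !p3  //  !p3.
              branch 2.1.1.1 (add !p3):
                ○ open, literals {p1=0, p2=1, p3=0}.
              branch 2.1.1.2 (add !p3):
                ○ open, literals {p1=0, p2=1, p3=0}.
          branch 2.1.2 (add p2):
            ○ open, literals {p1=0, p2=1}.
      branch 2.2 (add p1):
        × closes — contains both p1 and !p1.
1 branch closed, 6 open.
Each open branch fixes some atoms; the unmentioned ones are free. Counting distinct full assignments: branch {p2=0, p3=1, p4=1} (p1) contributes 2 new; branch {p3=0, p4=0} (p1, p2) contributes 4 new; branch {p2=1, p4=0} (p3, p1) contributes 2 new; branch {p1=0, p2=1, p3=0} (p4) contributes 1 new; branch {p1=0, p2=1, p3=0} (p4) contributes 0 new; branch {p1=0, p2=1} (p3, p4) contributes 1 new. Total: 10.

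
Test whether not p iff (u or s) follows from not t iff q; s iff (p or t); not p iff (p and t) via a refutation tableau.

No

Initial set: {T (not t iff q); T (s iff (p or t)); T (not p iff (p and t)); F (not p iff (u or s))}.
T (not t iff q): β-rule — branch into T not t, T q  //  F not t, F q.
  branch 1 (add T not t, T q):
    T (s iff (p or t)): β-rule — branch into T s, T (p or t)  //  F s, F (p or t).
      branch 1.1 (add T s, T (p or t)):
        T (not p iff (p and t)): β-rule — branch into T not p, T (p and t)  //  F not p, F (p and t).
          branch 1.1.1 (add T not p, T (p and t)):
            T (p and t): α-rule — add T p, T t.
            × closes — contains both p and not p.
          branch 1.1.2 (add F not p, F (p and t)):
            F (not p iff (u or s)): β-rule — branch into T not p, F (u or s)  //  F not p, T (u or s).
              branch 1.1.2.1 (add T not p, F (u or s)):
                × closes — contains both p and not p.
              branch 1.1.2.2 (add F not p, T (u or s)):
                T (p or t): β-rule — branch into T p  //  T t.
                  branch 1.1.2.2.1 (add T p):
                    F (p and t): β-rule — branch into F p  //  F t.
                      branch 1.1.2.2.1.1 (add F p):
                        × closes — contains both p and not p.
                      branch 1.1.2.2.1.2 (add F t):
                        T (u or s): β-rule — branch into T u  //  T s.
                          branch 1.1.2.2.1.2.1 (add T u):
                            ○ open, literals {p=T, q=T, s=T, t=F, u=T}.
                          branch 1.1.2.2.1.2.2 (add T s):
                            ○ open, literals {p=T, q=T, s=T, t=F}.
                  branch 1.1.2.2.2 (add T t):
                    × closes — contains both t and not t.
      branch 1.2 (add F s, F (p or t)):
        F (p or t): α-rule — add F p, F t.
        T (not p iff (p and t)): β-rule — branch into T not p, T (p and t)  //  F not p, F (p and t).
          branch 1.2.1 (add T not p, T (p and t)):
            T (p and t): α-rule — add T p, T t.
            × closes — contains both p and not p.
          branch 1.2.2 (add F not p, F (p and t)):
            × closes — contains both p and not p.
  branch 2 (add F not t, F q):
    T (s iff (p or t)): β-rule — branch into T s, T (p or t)  //  F s, F (p or t).
      branch 2.1 (add T s, T (p or t)):
        T (not p iff (p and t)): β-rule — branch into T not p, T (p and t)  //  F not p, F (p and t).
          branch 2.1.1 (add T not p, T (p and t)):
            T (p and t): α-rule — add T p, T t.
            × closes — contains both p and not p.
          branch 2.1.2 (add F not p, F (p and t)):
            F (not p iff (u or s)): β-rule — branch into T not p, F (u or s)  //  F not p, T (u or s).
              branch 2.1.2.1 (add T not p, F (u or s)):
                × closes — contains both p and not p.
              branch 2.1.2.2 (add F not p, T (u or s)):
                T (p or t): β-rule — branch into T p  //  T t.
                  branch 2.1.2.2.1 (add T p):
                    F (p and t): β-rule — branch into F p  //  F t.
                      branch 2.1.2.2.1.1 (add F p):
                        × closes — contains both p and not p.
                      branch 2.1.2.2.1.2 (add F t):
                        × closes — contains both t and not t.
                  branch 2.1.2.2.2 (add T t):
                    F (p and t): β-rule — branch into F p  //  F t.
                      branch 2.1.2.2.2.1 (add F p):
                        × closes — contains both p and not p.
                      branch 2.1.2.2.2.2 (add F t):
                        × closes — contains both t and not t.
      branch 2.2 (add F s, F (p or t)):
        F (p or t): α-rule — add F p, F t.
        × closes — contains both t and not t.
13 branches closed, 2 open.
An open branch gives a countermodel: p=T, q=T, s=T, t=F, u=T (unmentioned atoms arbitrary); the premises hold there but the conclusion fails.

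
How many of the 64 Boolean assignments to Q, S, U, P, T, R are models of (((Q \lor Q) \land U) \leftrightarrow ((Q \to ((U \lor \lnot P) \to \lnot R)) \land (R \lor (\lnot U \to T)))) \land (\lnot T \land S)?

Initial set: {((((Q \lor Q) \land U) \leftrightarrow ((Q \to ((U \lor \lnot P) \to \lnot R)) \land (R \lor (\lnot U \to T)))) \land (\lnot T \land S))}.
((((Q \lor Q) \land U) \leftrightarrow ((Q \to ((U \lor \lnot P) \to \lnot R)) \land (R \lor (\lnot U \to T)))) \land (\lnot T \land S)): α-rule — add (((Q \lor Q) \land U) \leftrightarrow ((Q \to ((U \lor \lnot P) \to \lnot R)) \land (R \lor (\lnot U \to T)))), (\lnot T \land S).
(\lnot T \land S): α-rule — add \lnot T, S.
(((Q \lor Q) \land U) \leftrightarrow ((Q \to ((U \lor \lnot P) \to \lnot R)) \land (R \lor (\lnot U \to T)))): β-rule — branch into ((Q \lor Q) \land U), ((Q \to ((U \lor \lnot P) \to \lnot R)) \land (R \lor (\lnot U \to T)))  //  \lnot ((Q \lor Q) \land U), \lnot ((Q \to ((U \lor \lnot P) \to \lnot R)) \land (R \lor (\lnot U \to T))).
  branch 1 (add ((Q \lor Q) \land U), ((Q \to ((U \lor \lnot P) \to \lnot R)) \land (R \lor (\lnot U \to T)))):
    ((Q \lor Q) \land U): α-rule — add (Q \lor Q), U.
    ((Q \to ((U \lor \lnot P) \to \lnot R)) \land (R \lor (\lnot U \to T))): α-rule — add (Q \to ((U \lor \lnot P) \to \lnot R)), (R \lor (\lnot U \to T)).
    (Q \lor Q): β-rule — branch into Q  //  Q.
      branch 1.1 (add Q):
        (Q \to ((U \lor \lnot P) \to \lnot R)): β-rule — branch into \lnot Q  //  ((U \lor \lnot P) \to \lnot R).
          branch 1.1.1 (add \lnot Q):
            × closes — contains both Q and \lnot Q.
          branch 1.1.2 (add ((U \lor \lnot P) \to \lnot R)):
            (R \lor (\lnot U \to T)): β-rule — branch into R  //  (\lnot U \to T).
              branch 1.1.2.1 (add R):
                ((U \lor \lnot P) \to \lnot R): β-rule — branch into \lnot (U \lor \lnot P)  //  \lnot R.
                  branch 1.1.2.1.1 (add \lnot (U \lor \lnot P)):
                    \lnot (U \lor \lnot P): α-rule — add \lnot U, \lnot \lnot P.
                    × closes — contains both U and \lnot U.
                  branch 1.1.2.1.2 (add \lnot R):
                    × closes — contains both R and \lnot R.
              branch 1.1.2.2 (add (\lnot U \to T)):
                ((U \lor \lnot P) \to \lnot R): β-rule — branch into \lnot (U \lor \lnot P)  //  \lnot R.
                  branch 1.1.2.2.1 (add \lnot (U \lor \lnot P)):
                    \lnot (U \lor \lnot P): α-rule — add \lnot U, \lnot \lnot P.
                    × closes — contains both U and \lnot U.
                  branch 1.1.2.2.2 (add \lnot R):
                    (\lnot U \to T): β-rule — branch into \lnot \lnot U  //  T.
                      branch 1.1.2.2.2.1 (add \lnot \lnot U):
                        ○ open, literals {Q=true, R=false, S=true, T=false, U=true}.
                      branch 1.1.2.2.2.2 (add T):
                        × closes — contains both T and \lnot T.
      branch 1.2 (add Q):
        (Q \to ((U \lor \lnot P) \to \lnot R)): β-rule — branch into \lnot Q  //  ((U \lor \lnot P) \to \lnot R).
          branch 1.2.1 (add \lnot Q):
            × closes — contains both Q and \lnot Q.
          branch 1.2.2 (add ((U \lor \lnot P) \to \lnot R)):
            (R \lor (\lnot U \to T)): β-rule — branch into R  //  (\lnot U \to T).
              branch 1.2.2.1 (add R):
                ((U \lor \lnot P) \to \lnot R): β-rule — branch into \lnot (U \lor \lnot P)  //  \lnot R.
                  branch 1.2.2.1.1 (add \lnot (U \lor \lnot P)):
                    \lnot (U \lor \lnot P): α-rule — add \lnot U, \lnot \lnot P.
                    × closes — contains both U and \lnot U.
                  branch 1.2.2.1.2 (add \lnot R):
                    × closes — contains both R and \lnot R.
              branch 1.2.2.2 (add (\lnot U \to T)):
                ((U \lor \lnot P) \to \lnot R): β-rule — branch into \lnot (U \lor \lnot P)  //  \lnot R.
                  branch 1.2.2.2.1 (add \lnot (U \lor \lnot P)):
                    \lnot (U \lor \lnot P): α-rule — add \lnot U, \lnot \lnot P.
                    × closes — contains both U and \lnot U.
                  branch 1.2.2.2.2 (add \lnot R):
                    (\lnot U \to T): β-rule — branch into \lnot \lnot U  //  T.
                      branch 1.2.2.2.2.1 (add \lnot \lnot U):
                        ○ open, literals {Q=true, R=false, S=true, T=false, U=true}.
                      branch 1.2.2.2.2.2 (add T):
                        × closes — contains both T and \lnot T.
  branch 2 (add \lnot ((Q \lor Q) \land U), \lnot ((Q \to ((U \lor \lnot P) \to \lnot R)) \land (R \lor (\lnot U \to T)))):
    \lnot ((Q \lor Q) \land U): β-rule — branch into \lnot (Q \lor Q)  //  \lnot U.
      branch 2.1 (add \lnot (Q \lor Q)):
        \lnot (Q \lor Q): α-rule — add \lnot Q, \lnot Q.
        \lnot ((Q \to ((U \lor \lnot P) \to \lnot R)) \land (R \lor (\lnot U \to T))): β-rule — branch into \lnot (Q \to ((U \lor \lnot P) \to \lnot R))  //  \lnot (R \lor (\lnot U \to T)).
          branch 2.1.1 (add \lnot (Q \to ((U \lor \lnot P) \to \lnot R))):
            \lnot (Q \to ((U \lor \lnot P) \to \lnot R)): α-rule — add Q, \lnot ((U \lor \lnot P) \to \lnot R).
            × closes — contains both Q and \lnot Q.
          branch 2.1.2 (add \lnot (R \lor (\lnot U \to T))):
            \lnot (R \lor (\lnot U \to T)): α-rule — add \lnot R, \lnot (\lnot U \to T).
            \lnot (\lnot U \to T): α-rule — add \lnot U, \lnot T.
            ○ open, literals {Q=false, R=false, S=true, T=false, U=false}.
      branch 2.2 (add \lnot U):
        \lnot ((Q \to ((U \lor \lnot P) \to \lnot R)) \land (R \lor (\lnot U \to T))): β-rule — branch into \lnot (Q \to ((U \lor \lnot P) \to \lnot R))  //  \lnot (R \lor (\lnot U \to T)).
          branch 2.2.1 (add \lnot (Q \to ((U \lor \lnot P) \to \lnot R))):
            \lnot (Q \to ((U \lor \lnot P) \to \lnot R)): α-rule — add Q, \lnot ((U \lor \lnot P) \to \lnot R).
            \lnot ((U \lor \lnot P) \to \lnot R): α-rule — add (U \lor \lnot P), \lnot \lnot R.
            (U \lor \lnot P): β-rule — branch into U  //  \lnot P.
              branch 2.2.1.1 (add U):
                × closes — contains both U and \lnot U.
              branch 2.2.1.2 (add \lnot P):
                ○ open, literals {P=false, Q=true, R=true, S=true, T=false, U=false}.
          branch 2.2.2 (add \lnot (R \lor (\lnot U \to T))):
            \lnot (R \lor (\lnot U \to T)): α-rule — add \lnot R, \lnot (\lnot U \to T).
            \lnot (\lnot U \to T): α-rule — add \lnot U, \lnot T.
            ○ open, literals {R=false, S=true, T=false, U=false}.
12 branches closed, 5 open.
Each open branch fixes some atoms; the unmentioned ones are free. Counting distinct full assignments: branch {Q=true, R=false, S=true, T=false, U=true} (P) contributes 2 new; branch {Q=true, R=false, S=true, T=false, U=true} (P) contributes 0 new; branch {Q=false, R=false, S=true, T=false, U=false} (P) contributes 2 new; branch {P=false, Q=true, R=true, S=true, T=false, U=false} (none free) contributes 1 new; branch {R=false, S=true, T=false, U=false} (Q, P) contributes 2 new. Total: 7.

7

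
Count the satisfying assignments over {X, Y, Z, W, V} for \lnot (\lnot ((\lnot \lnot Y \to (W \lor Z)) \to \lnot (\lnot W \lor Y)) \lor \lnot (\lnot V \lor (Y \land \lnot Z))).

8

Initial set: {T \lnot (\lnot ((\lnot \lnot Y \to (W \lor Z)) \to \lnot (\lnot W \lor Y)) \lor \lnot (\lnot V \lor (Y \land \lnot Z)))}.
T \lnot (\lnot ((\lnot \lnot Y \to (W \lor Z)) \to \lnot (\lnot W \lor Y)) \lor \lnot (\lnot V \lor (Y \land \lnot Z))): α-rule — add F \lnot ((\lnot \lnot Y \to (W \lor Z)) \to \lnot (\lnot W \lor Y)), F \lnot (\lnot V \lor (Y \land \lnot Z)).
F \lnot ((\lnot \lnot Y \to (W \lor Z)) \to \lnot (\lnot W \lor Y)): β-rule — branch into F (\lnot \lnot Y \to (W \lor Z))  //  T \lnot (\lnot W \lor Y).
  branch 1 (add F (\lnot \lnot Y \to (W \lor Z))):
    F (\lnot \lnot Y \to (W \lor Z)): α-rule — add T \lnot \lnot Y, F (W \lor Z).
    T \lnot \lnot Y: drop double negation, giving T Y.
    F (W \lor Z): α-rule — add F W, F Z.
    F \lnot (\lnot V \lor (Y \land \lnot Z)): β-rule — branch into T \lnot V  //  T (Y \land \lnot Z).
      branch 1.1 (add T \lnot V):
        ○ open, literals {V=false, W=false, Y=true, Z=false}.
      branch 1.2 (add T (Y \land \lnot Z)):
        T (Y \land \lnot Z): α-rule — add T Y, T \lnot Z.
        ○ open, literals {W=false, Y=true, Z=false}.
  branch 2 (add T \lnot (\lnot W \lor Y)):
    T \lnot (\lnot W \lor Y): α-rule — add F \lnot W, F Y.
    F \lnot (\lnot V \lor (Y \land \lnot Z)): β-rule — branch into T \lnot V  //  T (Y \land \lnot Z).
      branch 2.1 (add T \lnot V):
        ○ open, literals {V=false, W=true, Y=false}.
      branch 2.2 (add T (Y \land \lnot Z)):
        T (Y \land \lnot Z): α-rule — add T Y, T \lnot Z.
        × closes — contains both Y and \lnot Y.
1 branch closed, 3 open.
Each open branch fixes some atoms; the unmentioned ones are free. Counting distinct full assignments: branch {V=false, W=false, Y=true, Z=false} (X) contributes 2 new; branch {W=false, Y=true, Z=false} (X, V) contributes 2 new; branch {V=false, W=true, Y=false} (X, Z) contributes 4 new. Total: 8.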